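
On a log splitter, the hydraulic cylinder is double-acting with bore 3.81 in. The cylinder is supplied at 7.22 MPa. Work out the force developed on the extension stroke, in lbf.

F ≈ 11900 lbf

Cap-side area A_cap = π/4 × (3.81 in)² = 11.40 in^2
F = P × A_cap = 7.22 MPa × A_cap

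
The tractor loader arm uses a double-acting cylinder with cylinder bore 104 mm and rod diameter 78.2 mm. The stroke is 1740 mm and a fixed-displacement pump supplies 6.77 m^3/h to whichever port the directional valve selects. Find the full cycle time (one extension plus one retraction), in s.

Cap-side area A_cap = π/4 × (104 mm)² = 8495 mm^2
Rod-side annular area A_ann = π/4 × (104² − 78.2²) = 3692 mm^2
t_ext = A_cap·L/Q = 7.860 s
t_ret = A_ann·L/Q = 3.416 s
t_cycle = t_ext + t_ret

t ≈ 11.3 s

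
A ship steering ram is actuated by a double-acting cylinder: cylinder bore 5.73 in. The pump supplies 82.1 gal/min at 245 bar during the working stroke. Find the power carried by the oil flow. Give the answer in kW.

W ≈ 127 kW

Hydraulic power = P × Q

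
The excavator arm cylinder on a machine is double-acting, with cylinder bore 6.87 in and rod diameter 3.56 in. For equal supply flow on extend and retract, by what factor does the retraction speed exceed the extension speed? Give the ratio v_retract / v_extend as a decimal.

v_ret/v_ext ≈ 1.37

Cap-side area A_cap = π/4 × (6.87 in)² = 37.07 in^2
Rod-side annular area A_ann = π/4 × (6.87² − 3.56²) = 27.11 in^2
For equal Q, v ∝ 1/A, so v_ret/v_ext = A_cap/A_ann.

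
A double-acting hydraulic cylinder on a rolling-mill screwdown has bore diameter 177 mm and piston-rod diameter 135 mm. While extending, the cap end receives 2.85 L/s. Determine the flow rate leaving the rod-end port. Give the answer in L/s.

Q_out ≈ 1.19 L/s

Cap-side area A_cap = π/4 × (177 mm)² = 24610 mm^2
Rod-side annular area A_ann = π/4 × (177² − 135²) = 10290 mm^2
Piston speed v = Q_in/A_cap; rod-end outflow Q_out = v × A_ann = Q_in × A_ann/A_cap.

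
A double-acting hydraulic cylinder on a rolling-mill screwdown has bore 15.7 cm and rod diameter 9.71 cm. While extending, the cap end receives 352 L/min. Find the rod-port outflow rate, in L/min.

Cap-side area A_cap = π/4 × (15.7 cm)² = 193.6 cm^2
Rod-side annular area A_ann = π/4 × (15.7² − 9.71²) = 119.5 cm^2
Piston speed v = Q_in/A_cap; rod-end outflow Q_out = v × A_ann = Q_in × A_ann/A_cap.

Q_out ≈ 217 L/min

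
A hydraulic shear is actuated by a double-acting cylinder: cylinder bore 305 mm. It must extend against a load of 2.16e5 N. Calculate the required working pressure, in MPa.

Cap-side area A_cap = π/4 × (305 mm)² = 73060 mm^2
P = F / A = 2.16e5 N / A

P ≈ 2.96 MPa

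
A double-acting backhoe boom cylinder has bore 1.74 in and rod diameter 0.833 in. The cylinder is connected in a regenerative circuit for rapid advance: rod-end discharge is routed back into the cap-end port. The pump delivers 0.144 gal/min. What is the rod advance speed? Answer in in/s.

In regeneration the rod-end outflow joins the pump flow into the cap end, so the net volume the pump must supply per unit advance equals the rod cross-section area.
Rod cross-section A_rod = π/4 × (0.833 in)² = 0.5450 in^2
v = Q_pump / A_rod

v ≈ 1.02 in/s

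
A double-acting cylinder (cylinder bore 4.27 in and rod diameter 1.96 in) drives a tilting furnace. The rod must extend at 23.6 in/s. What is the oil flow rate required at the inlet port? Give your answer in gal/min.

Cap-side area A_cap = π/4 × (4.27 in)² = 14.32 in^2
Q = A × v

Q ≈ 87.8 gal/min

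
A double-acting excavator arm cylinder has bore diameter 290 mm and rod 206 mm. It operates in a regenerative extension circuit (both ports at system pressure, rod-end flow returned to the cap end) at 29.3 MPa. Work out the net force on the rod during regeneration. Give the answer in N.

F ≈ 9.77e5 N

With equal pressure on both faces, forces on the annular region cancel; the net push is pressure × rod cross-section.
Rod cross-section A_rod = π/4 × (206 mm)² = 33330 mm^2
F = P × A_rod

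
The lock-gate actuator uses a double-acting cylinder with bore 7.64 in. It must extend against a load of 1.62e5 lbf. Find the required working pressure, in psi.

P ≈ 3530 psi

Cap-side area A_cap = π/4 × (7.64 in)² = 45.84 in^2
P = F / A = 1.62e5 lbf / A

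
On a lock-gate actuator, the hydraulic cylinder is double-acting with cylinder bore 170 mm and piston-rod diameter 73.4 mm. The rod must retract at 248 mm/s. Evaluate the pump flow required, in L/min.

Q ≈ 275 L/min

Rod-side annular area A_ann = π/4 × (170² − 73.4²) = 18470 mm^2
Q = A × v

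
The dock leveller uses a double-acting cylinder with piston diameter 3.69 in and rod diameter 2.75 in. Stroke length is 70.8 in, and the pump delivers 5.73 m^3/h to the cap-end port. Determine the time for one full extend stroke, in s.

Cap-side area A_cap = π/4 × (3.69 in)² = 10.69 in^2
Swept volume V = A × L; t = V / Q = A·L / Q

t ≈ 7.80 s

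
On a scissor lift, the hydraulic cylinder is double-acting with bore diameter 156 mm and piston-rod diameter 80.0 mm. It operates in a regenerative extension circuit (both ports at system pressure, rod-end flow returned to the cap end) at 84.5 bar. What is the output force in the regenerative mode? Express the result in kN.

With equal pressure on both faces, forces on the annular region cancel; the net push is pressure × rod cross-section.
Rod cross-section A_rod = π/4 × (80.0 mm)² = 5027 mm^2
F = P × A_rod

F ≈ 42.5 kN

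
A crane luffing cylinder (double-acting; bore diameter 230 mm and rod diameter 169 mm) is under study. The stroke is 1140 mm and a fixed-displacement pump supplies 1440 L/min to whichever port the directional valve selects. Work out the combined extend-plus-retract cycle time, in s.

t ≈ 2.88 s

Cap-side area A_cap = π/4 × (230 mm)² = 41550 mm^2
Rod-side annular area A_ann = π/4 × (230² − 169²) = 19120 mm^2
t_ext = A_cap·L/Q = 1.974 s
t_ret = A_ann·L/Q = 0.9080 s
t_cycle = t_ext + t_ret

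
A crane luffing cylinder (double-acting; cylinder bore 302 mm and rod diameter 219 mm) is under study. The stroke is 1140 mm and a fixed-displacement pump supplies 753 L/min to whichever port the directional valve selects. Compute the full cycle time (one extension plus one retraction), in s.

Cap-side area A_cap = π/4 × (302 mm)² = 71630 mm^2
Rod-side annular area A_ann = π/4 × (302² − 219²) = 33960 mm^2
t_ext = A_cap·L/Q = 6.507 s
t_ret = A_ann·L/Q = 3.085 s
t_cycle = t_ext + t_ret

t ≈ 9.59 s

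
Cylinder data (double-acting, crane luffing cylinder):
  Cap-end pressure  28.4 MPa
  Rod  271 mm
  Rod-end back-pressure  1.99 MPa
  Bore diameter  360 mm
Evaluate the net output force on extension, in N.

F ≈ 2.80e6 N

Cap-side area A_cap = π/4 × (360 mm)² = 1.018e5 mm^2
Rod-side annular area A_ann = π/4 × (360² − 271²) = 44110 mm^2
Net thrust = P_cap·A_cap − P_rod·A_ann = 2.891e6 N − 87770 N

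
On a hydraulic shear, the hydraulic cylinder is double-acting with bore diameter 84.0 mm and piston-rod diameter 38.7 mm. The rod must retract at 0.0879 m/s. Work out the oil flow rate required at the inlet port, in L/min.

Q ≈ 23.0 L/min

Rod-side annular area A_ann = π/4 × (84.0² − 38.7²) = 4365 mm^2
Q = A × v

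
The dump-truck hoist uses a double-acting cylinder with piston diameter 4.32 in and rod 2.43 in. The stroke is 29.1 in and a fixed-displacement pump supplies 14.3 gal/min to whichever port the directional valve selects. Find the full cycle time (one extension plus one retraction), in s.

Cap-side area A_cap = π/4 × (4.32 in)² = 14.66 in^2
Rod-side annular area A_ann = π/4 × (4.32² − 2.43²) = 10.02 in^2
t_ext = A_cap·L/Q = 7.747 s
t_ret = A_ann·L/Q = 5.296 s
t_cycle = t_ext + t_ret

t ≈ 13.0 s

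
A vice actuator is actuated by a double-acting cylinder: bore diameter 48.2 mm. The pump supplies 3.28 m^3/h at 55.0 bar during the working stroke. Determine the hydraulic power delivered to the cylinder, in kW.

Hydraulic power = P × Q

W ≈ 5.01 kW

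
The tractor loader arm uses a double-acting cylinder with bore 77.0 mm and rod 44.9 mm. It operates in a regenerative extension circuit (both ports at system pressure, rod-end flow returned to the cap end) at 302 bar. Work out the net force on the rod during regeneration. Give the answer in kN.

With equal pressure on both faces, forces on the annular region cancel; the net push is pressure × rod cross-section.
Rod cross-section A_rod = π/4 × (44.9 mm)² = 1583 mm^2
F = P × A_rod

F ≈ 47.8 kN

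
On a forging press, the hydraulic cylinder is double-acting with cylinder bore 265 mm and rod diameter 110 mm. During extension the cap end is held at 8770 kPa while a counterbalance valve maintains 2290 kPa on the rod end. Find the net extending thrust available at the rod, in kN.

Cap-side area A_cap = π/4 × (265 mm)² = 55150 mm^2
Rod-side annular area A_ann = π/4 × (265² − 110²) = 45650 mm^2
Net thrust = P_cap·A_cap − P_rod·A_ann = 483.7 kN − 104.5 kN

F ≈ 379 kN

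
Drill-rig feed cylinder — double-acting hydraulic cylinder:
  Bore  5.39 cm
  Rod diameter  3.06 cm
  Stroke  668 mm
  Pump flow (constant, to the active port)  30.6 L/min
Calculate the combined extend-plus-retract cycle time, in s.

Cap-side area A_cap = π/4 × (5.39 cm)² = 22.82 cm^2
Rod-side annular area A_ann = π/4 × (5.39² − 3.06²) = 15.46 cm^2
t_ext = A_cap·L/Q = 2.989 s
t_ret = A_ann·L/Q = 2.025 s
t_cycle = t_ext + t_ret

t ≈ 5.01 s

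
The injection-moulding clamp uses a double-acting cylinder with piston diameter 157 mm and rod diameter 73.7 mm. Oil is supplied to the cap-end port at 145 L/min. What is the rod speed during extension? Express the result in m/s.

v ≈ 0.125 m/s

Cap-side area A_cap = π/4 × (157 mm)² = 19360 mm^2
v = Q / A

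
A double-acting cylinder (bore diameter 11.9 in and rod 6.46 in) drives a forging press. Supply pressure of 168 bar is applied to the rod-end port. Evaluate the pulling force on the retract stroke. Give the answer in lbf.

Rod-side annular area A_ann = π/4 × (11.9² − 6.46²) = 78.44 in^2
On retraction the pressure acts on the annular area (bore minus rod).
F = P × A_ann

F ≈ 1.91e5 lbf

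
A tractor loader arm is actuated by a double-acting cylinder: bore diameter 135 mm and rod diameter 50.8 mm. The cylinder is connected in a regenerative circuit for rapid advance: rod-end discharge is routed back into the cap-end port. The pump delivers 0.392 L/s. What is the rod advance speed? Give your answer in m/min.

v ≈ 11.6 m/min

In regeneration the rod-end outflow joins the pump flow into the cap end, so the net volume the pump must supply per unit advance equals the rod cross-section area.
Rod cross-section A_rod = π/4 × (50.8 mm)² = 2027 mm^2
v = Q_pump / A_rod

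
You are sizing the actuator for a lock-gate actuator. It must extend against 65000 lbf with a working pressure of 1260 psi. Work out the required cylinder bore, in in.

D ≈ 8.10 in

Extension force acts on the full piston face: F = P × (π/4)D².
D = √(4F / (πP)) = √(4 × 65000 lbf / (π × 1260 psi))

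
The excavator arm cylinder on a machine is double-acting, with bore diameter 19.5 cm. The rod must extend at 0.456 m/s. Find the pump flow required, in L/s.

Cap-side area A_cap = π/4 × (19.5 cm)² = 298.6 cm^2
Q = A × v

Q ≈ 13.6 L/s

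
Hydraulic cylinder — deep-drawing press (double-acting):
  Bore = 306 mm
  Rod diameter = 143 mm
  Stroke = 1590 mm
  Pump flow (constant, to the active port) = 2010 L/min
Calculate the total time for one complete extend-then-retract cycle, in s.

Cap-side area A_cap = π/4 × (306 mm)² = 73540 mm^2
Rod-side annular area A_ann = π/4 × (306² − 143²) = 57480 mm^2
t_ext = A_cap·L/Q = 3.490 s
t_ret = A_ann·L/Q = 2.728 s
t_cycle = t_ext + t_ret

t ≈ 6.22 s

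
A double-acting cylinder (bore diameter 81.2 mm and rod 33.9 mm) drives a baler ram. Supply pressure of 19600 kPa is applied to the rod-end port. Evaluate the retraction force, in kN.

Rod-side annular area A_ann = π/4 × (81.2² − 33.9²) = 4276 mm^2
On retraction the pressure acts on the annular area (bore minus rod).
F = P × A_ann

F ≈ 83.8 kN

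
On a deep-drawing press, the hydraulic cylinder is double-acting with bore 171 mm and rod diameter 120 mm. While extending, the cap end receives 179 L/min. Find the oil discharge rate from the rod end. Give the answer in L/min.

Cap-side area A_cap = π/4 × (171 mm)² = 22970 mm^2
Rod-side annular area A_ann = π/4 × (171² − 120²) = 11660 mm^2
Piston speed v = Q_in/A_cap; rod-end outflow Q_out = v × A_ann = Q_in × A_ann/A_cap.

Q_out ≈ 90.8 L/min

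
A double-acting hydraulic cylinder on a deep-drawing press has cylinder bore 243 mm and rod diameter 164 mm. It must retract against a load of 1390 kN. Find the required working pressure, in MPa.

Rod-side annular area A_ann = π/4 × (243² − 164²) = 25250 mm^2
Retraction: pressure acts on the annular area.
P = F / A = 1390 kN / A

P ≈ 55.0 MPa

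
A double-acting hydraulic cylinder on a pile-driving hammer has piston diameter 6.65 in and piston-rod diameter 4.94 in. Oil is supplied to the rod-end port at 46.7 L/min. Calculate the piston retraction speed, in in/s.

v ≈ 3.05 in/s

Rod-side annular area A_ann = π/4 × (6.65² − 4.94²) = 15.57 in^2
Flow into the rod-end port fills the annular volume.
v = Q / A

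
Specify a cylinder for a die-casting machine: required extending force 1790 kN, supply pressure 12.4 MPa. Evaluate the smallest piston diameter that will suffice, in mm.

D ≈ 429 mm

Extension force acts on the full piston face: F = P × (π/4)D².
D = √(4F / (πP)) = √(4 × 1790 kN / (π × 12.4 MPa))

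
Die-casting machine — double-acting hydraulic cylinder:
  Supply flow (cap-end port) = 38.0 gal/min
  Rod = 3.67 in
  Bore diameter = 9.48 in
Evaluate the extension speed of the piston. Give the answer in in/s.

v ≈ 2.07 in/s

Cap-side area A_cap = π/4 × (9.48 in)² = 70.58 in^2
v = Q / A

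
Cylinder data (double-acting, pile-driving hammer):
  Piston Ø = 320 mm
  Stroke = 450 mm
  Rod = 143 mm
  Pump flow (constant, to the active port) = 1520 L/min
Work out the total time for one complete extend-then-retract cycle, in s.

t ≈ 2.57 s

Cap-side area A_cap = π/4 × (320 mm)² = 80420 mm^2
Rod-side annular area A_ann = π/4 × (320² − 143²) = 64360 mm^2
t_ext = A_cap·L/Q = 1.429 s
t_ret = A_ann·L/Q = 1.143 s
t_cycle = t_ext + t_ret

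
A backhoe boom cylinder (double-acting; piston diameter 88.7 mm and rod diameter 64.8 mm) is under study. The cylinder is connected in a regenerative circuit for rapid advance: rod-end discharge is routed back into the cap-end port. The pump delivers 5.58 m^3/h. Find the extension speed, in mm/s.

v ≈ 470 mm/s

In regeneration the rod-end outflow joins the pump flow into the cap end, so the net volume the pump must supply per unit advance equals the rod cross-section area.
Rod cross-section A_rod = π/4 × (64.8 mm)² = 3298 mm^2
v = Q_pump / A_rod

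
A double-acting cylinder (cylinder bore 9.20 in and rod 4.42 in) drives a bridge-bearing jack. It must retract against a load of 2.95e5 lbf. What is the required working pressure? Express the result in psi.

P ≈ 5770 psi

Rod-side annular area A_ann = π/4 × (9.20² − 4.42²) = 51.13 in^2
Retraction: pressure acts on the annular area.
P = F / A = 2.95e5 lbf / A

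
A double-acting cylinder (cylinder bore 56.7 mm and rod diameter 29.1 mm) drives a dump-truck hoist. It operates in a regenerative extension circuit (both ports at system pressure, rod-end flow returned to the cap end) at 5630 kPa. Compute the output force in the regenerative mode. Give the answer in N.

With equal pressure on both faces, forces on the annular region cancel; the net push is pressure × rod cross-section.
Rod cross-section A_rod = π/4 × (29.1 mm)² = 665.1 mm^2
F = P × A_rod

F ≈ 3740 N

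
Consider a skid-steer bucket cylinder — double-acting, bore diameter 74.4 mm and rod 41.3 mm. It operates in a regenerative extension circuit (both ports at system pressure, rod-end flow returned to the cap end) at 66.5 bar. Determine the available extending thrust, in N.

F ≈ 8910 N

With equal pressure on both faces, forces on the annular region cancel; the net push is pressure × rod cross-section.
Rod cross-section A_rod = π/4 × (41.3 mm)² = 1340 mm^2
F = P × A_rod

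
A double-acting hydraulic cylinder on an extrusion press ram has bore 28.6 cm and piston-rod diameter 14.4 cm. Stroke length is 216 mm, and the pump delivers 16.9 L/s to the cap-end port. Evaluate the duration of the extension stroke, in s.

Cap-side area A_cap = π/4 × (28.6 cm)² = 642.4 cm^2
Swept volume V = A × L; t = V / Q = A·L / Q

t ≈ 0.821 s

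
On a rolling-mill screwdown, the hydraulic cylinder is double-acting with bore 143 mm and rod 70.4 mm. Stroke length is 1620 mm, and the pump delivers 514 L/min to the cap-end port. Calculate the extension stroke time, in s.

Cap-side area A_cap = π/4 × (143 mm)² = 16060 mm^2
Swept volume V = A × L; t = V / Q = A·L / Q

t ≈ 3.04 s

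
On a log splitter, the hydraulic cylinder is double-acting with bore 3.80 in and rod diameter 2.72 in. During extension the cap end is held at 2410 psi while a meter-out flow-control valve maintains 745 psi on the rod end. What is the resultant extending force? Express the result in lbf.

Cap-side area A_cap = π/4 × (3.80 in)² = 11.34 in^2
Rod-side annular area A_ann = π/4 × (3.80² − 2.72²) = 5.530 in^2
Net thrust = P_cap·A_cap − P_rod·A_ann = 27330 lbf − 4120 lbf

F ≈ 23200 lbf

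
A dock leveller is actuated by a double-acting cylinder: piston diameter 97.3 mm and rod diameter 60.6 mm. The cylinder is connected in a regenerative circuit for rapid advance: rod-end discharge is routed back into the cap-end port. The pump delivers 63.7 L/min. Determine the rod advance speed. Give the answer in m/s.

In regeneration the rod-end outflow joins the pump flow into the cap end, so the net volume the pump must supply per unit advance equals the rod cross-section area.
Rod cross-section A_rod = π/4 × (60.6 mm)² = 2884 mm^2
v = Q_pump / A_rod

v ≈ 0.368 m/s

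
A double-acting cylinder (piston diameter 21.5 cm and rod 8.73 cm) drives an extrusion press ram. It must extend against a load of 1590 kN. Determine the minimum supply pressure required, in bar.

P ≈ 438 bar

Cap-side area A_cap = π/4 × (21.5 cm)² = 363.1 cm^2
P = F / A = 1590 kN / A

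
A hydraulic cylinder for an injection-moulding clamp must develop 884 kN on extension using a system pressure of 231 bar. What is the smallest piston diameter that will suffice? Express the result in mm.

Extension force acts on the full piston face: F = P × (π/4)D².
D = √(4F / (πP)) = √(4 × 884 kN / (π × 231 bar))

D ≈ 221 mm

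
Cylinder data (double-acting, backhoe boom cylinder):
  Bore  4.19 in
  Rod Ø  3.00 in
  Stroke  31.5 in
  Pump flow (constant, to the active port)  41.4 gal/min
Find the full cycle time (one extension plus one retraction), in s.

Cap-side area A_cap = π/4 × (4.19 in)² = 13.79 in^2
Rod-side annular area A_ann = π/4 × (4.19² − 3.00²) = 6.720 in^2
t_ext = A_cap·L/Q = 2.725 s
t_ret = A_ann·L/Q = 1.328 s
t_cycle = t_ext + t_ret

t ≈ 4.05 s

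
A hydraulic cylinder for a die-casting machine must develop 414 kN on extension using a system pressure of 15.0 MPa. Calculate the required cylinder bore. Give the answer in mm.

Extension force acts on the full piston face: F = P × (π/4)D².
D = √(4F / (πP)) = √(4 × 414 kN / (π × 15.0 MPa))

D ≈ 187 mm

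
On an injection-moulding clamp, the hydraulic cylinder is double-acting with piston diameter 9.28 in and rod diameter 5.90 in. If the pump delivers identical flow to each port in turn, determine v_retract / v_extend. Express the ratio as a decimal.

v_ret/v_ext ≈ 1.68

Cap-side area A_cap = π/4 × (9.28 in)² = 67.64 in^2
Rod-side annular area A_ann = π/4 × (9.28² − 5.90²) = 40.30 in^2
For equal Q, v ∝ 1/A, so v_ret/v_ext = A_cap/A_ann.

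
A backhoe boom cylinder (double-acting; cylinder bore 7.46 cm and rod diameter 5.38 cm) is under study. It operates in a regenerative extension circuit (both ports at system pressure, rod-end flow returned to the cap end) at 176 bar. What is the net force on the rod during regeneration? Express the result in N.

F ≈ 40000 N

With equal pressure on both faces, forces on the annular region cancel; the net push is pressure × rod cross-section.
Rod cross-section A_rod = π/4 × (5.38 cm)² = 22.73 cm^2
F = P × A_rod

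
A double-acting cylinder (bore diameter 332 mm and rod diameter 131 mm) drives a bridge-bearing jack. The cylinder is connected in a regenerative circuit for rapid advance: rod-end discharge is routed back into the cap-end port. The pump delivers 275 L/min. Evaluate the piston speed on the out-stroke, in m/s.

v ≈ 0.340 m/s

In regeneration the rod-end outflow joins the pump flow into the cap end, so the net volume the pump must supply per unit advance equals the rod cross-section area.
Rod cross-section A_rod = π/4 × (131 mm)² = 13480 mm^2
v = Q_pump / A_rod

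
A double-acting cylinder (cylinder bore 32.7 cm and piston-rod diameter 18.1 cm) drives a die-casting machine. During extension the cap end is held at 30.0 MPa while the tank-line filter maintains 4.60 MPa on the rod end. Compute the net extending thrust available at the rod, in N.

F ≈ 2.25e6 N

Cap-side area A_cap = π/4 × (32.7 cm)² = 839.8 cm^2
Rod-side annular area A_ann = π/4 × (32.7² − 18.1²) = 582.5 cm^2
Net thrust = P_cap·A_cap − P_rod·A_ann = 2.519e6 N − 2.680e5 N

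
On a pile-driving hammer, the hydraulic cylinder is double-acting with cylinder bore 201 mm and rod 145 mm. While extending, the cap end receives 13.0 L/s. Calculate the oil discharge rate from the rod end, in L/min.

Q_out ≈ 374 L/min

Cap-side area A_cap = π/4 × (201 mm)² = 31730 mm^2
Rod-side annular area A_ann = π/4 × (201² − 145²) = 15220 mm^2
Piston speed v = Q_in/A_cap; rod-end outflow Q_out = v × A_ann = Q_in × A_ann/A_cap.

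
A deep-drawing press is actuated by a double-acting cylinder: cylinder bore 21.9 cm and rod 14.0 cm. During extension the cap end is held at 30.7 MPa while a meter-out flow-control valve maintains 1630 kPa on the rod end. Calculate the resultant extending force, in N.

F ≈ 1.12e6 N

Cap-side area A_cap = π/4 × (21.9 cm)² = 376.7 cm^2
Rod-side annular area A_ann = π/4 × (21.9² − 14.0²) = 222.7 cm^2
Net thrust = P_cap·A_cap − P_rod·A_ann = 1.156e6 N − 36310 N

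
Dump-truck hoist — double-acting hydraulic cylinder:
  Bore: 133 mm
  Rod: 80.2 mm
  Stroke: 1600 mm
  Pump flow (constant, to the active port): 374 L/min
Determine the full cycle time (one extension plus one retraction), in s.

t ≈ 5.84 s

Cap-side area A_cap = π/4 × (133 mm)² = 13890 mm^2
Rod-side annular area A_ann = π/4 × (133² − 80.2²) = 8841 mm^2
t_ext = A_cap·L/Q = 3.566 s
t_ret = A_ann·L/Q = 2.269 s
t_cycle = t_ext + t_ret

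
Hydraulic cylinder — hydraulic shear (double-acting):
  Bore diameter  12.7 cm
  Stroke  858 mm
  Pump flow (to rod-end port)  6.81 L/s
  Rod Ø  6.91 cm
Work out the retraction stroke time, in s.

t ≈ 1.12 s

Rod-side annular area A_ann = π/4 × (12.7² − 6.91²) = 89.18 cm^2
Swept volume V = A × L; t = V / Q = A·L / Q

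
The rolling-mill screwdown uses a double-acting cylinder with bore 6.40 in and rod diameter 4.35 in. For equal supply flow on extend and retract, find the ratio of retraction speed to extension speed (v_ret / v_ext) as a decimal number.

v_ret/v_ext ≈ 1.86

Cap-side area A_cap = π/4 × (6.40 in)² = 32.17 in^2
Rod-side annular area A_ann = π/4 × (6.40² − 4.35²) = 17.31 in^2
For equal Q, v ∝ 1/A, so v_ret/v_ext = A_cap/A_ann.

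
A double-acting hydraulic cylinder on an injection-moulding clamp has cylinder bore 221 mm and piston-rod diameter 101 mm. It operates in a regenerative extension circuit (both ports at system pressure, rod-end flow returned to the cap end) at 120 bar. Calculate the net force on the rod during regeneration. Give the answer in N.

F ≈ 96100 N

With equal pressure on both faces, forces on the annular region cancel; the net push is pressure × rod cross-section.
Rod cross-section A_rod = π/4 × (101 mm)² = 8012 mm^2
F = P × A_rod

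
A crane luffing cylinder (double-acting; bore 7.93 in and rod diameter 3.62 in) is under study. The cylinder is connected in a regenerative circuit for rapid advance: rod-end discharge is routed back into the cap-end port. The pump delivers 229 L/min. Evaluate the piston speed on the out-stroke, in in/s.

v ≈ 22.6 in/s

In regeneration the rod-end outflow joins the pump flow into the cap end, so the net volume the pump must supply per unit advance equals the rod cross-section area.
Rod cross-section A_rod = π/4 × (3.62 in)² = 10.29 in^2
v = Q_pump / A_rod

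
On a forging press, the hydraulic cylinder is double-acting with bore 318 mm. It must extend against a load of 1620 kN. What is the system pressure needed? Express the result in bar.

Cap-side area A_cap = π/4 × (318 mm)² = 79420 mm^2
P = F / A = 1620 kN / A

P ≈ 204 bar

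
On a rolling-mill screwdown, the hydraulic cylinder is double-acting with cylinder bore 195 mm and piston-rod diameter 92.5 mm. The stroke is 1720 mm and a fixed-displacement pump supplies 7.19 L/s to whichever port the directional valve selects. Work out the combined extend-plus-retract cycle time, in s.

Cap-side area A_cap = π/4 × (195 mm)² = 29860 mm^2
Rod-side annular area A_ann = π/4 × (195² − 92.5²) = 23140 mm^2
t_ext = A_cap·L/Q = 7.144 s
t_ret = A_ann·L/Q = 5.537 s
t_cycle = t_ext + t_ret

t ≈ 12.7 s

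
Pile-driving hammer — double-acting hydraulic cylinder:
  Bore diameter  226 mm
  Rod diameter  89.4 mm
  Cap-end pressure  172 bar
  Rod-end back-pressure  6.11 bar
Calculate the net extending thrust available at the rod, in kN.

F ≈ 669 kN

Cap-side area A_cap = π/4 × (226 mm)² = 40110 mm^2
Rod-side annular area A_ann = π/4 × (226² − 89.4²) = 33840 mm^2
Net thrust = P_cap·A_cap − P_rod·A_ann = 690.0 kN − 20.67 kN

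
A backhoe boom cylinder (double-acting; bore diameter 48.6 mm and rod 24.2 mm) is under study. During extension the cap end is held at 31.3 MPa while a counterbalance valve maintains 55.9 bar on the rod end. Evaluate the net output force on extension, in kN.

Cap-side area A_cap = π/4 × (48.6 mm)² = 1855 mm^2
Rod-side annular area A_ann = π/4 × (48.6² − 24.2²) = 1395 mm^2
Net thrust = P_cap·A_cap − P_rod·A_ann = 58.06 kN − 7.799 kN

F ≈ 50.3 kN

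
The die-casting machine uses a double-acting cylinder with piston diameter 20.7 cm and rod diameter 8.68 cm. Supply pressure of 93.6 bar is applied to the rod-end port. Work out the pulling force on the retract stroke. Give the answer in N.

F ≈ 2.60e5 N

Rod-side annular area A_ann = π/4 × (20.7² − 8.68²) = 277.4 cm^2
On retraction the pressure acts on the annular area (bore minus rod).
F = P × A_ann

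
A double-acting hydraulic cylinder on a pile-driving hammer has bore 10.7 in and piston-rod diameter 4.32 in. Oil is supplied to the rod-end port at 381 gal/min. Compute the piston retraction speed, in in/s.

Rod-side annular area A_ann = π/4 × (10.7² − 4.32²) = 75.26 in^2
Flow into the rod-end port fills the annular volume.
v = Q / A

v ≈ 19.5 in/s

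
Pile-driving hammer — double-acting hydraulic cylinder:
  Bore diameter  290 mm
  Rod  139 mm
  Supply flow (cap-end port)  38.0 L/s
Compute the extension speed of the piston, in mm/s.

v ≈ 575 mm/s

Cap-side area A_cap = π/4 × (290 mm)² = 66050 mm^2
v = Q / A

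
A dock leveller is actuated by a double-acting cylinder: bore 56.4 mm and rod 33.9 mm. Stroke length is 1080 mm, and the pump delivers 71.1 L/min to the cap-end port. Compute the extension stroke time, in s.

Cap-side area A_cap = π/4 × (56.4 mm)² = 2498 mm^2
Swept volume V = A × L; t = V / Q = A·L / Q

t ≈ 2.28 s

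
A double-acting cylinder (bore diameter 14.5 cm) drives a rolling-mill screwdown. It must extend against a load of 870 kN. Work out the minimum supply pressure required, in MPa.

Cap-side area A_cap = π/4 × (14.5 cm)² = 165.1 cm^2
P = F / A = 870 kN / A

P ≈ 52.7 MPa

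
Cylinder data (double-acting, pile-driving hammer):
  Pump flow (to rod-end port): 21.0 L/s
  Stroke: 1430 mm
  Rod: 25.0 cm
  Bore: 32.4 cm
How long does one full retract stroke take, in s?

Rod-side annular area A_ann = π/4 × (32.4² − 25.0²) = 333.6 cm^2
Swept volume V = A × L; t = V / Q = A·L / Q

t ≈ 2.27 s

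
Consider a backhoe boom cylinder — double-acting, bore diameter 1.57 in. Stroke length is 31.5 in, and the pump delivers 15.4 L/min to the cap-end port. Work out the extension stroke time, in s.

t ≈ 3.89 s

Cap-side area A_cap = π/4 × (1.57 in)² = 1.936 in^2
Swept volume V = A × L; t = V / Q = A·L / Q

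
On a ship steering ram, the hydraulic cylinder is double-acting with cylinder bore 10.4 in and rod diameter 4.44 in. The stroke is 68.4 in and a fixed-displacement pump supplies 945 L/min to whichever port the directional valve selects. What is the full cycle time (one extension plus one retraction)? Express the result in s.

Cap-side area A_cap = π/4 × (10.4 in)² = 84.95 in^2
Rod-side annular area A_ann = π/4 × (10.4² − 4.44²) = 69.47 in^2
t_ext = A_cap·L/Q = 6.046 s
t_ret = A_ann·L/Q = 4.944 s
t_cycle = t_ext + t_ret

t ≈ 11.0 s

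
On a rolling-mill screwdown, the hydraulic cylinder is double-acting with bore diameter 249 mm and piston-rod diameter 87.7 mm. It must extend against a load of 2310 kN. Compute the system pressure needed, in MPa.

P ≈ 47.4 MPa

Cap-side area A_cap = π/4 × (249 mm)² = 48700 mm^2
P = F / A = 2310 kN / A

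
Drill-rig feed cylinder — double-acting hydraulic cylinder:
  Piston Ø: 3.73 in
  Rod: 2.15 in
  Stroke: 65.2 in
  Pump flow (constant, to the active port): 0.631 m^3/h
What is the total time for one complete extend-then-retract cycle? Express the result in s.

t ≈ 111 s

Cap-side area A_cap = π/4 × (3.73 in)² = 10.93 in^2
Rod-side annular area A_ann = π/4 × (3.73² − 2.15²) = 7.297 in^2
t_ext = A_cap·L/Q = 66.61 s
t_ret = A_ann·L/Q = 44.48 s
t_cycle = t_ext + t_ret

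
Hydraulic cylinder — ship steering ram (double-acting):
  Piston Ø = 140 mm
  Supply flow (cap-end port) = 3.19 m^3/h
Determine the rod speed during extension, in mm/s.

Cap-side area A_cap = π/4 × (140 mm)² = 15390 mm^2
v = Q / A

v ≈ 57.6 mm/s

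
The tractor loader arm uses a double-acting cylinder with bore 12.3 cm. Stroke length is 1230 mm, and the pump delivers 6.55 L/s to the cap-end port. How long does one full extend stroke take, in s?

t ≈ 2.23 s

Cap-side area A_cap = π/4 × (12.3 cm)² = 118.8 cm^2
Swept volume V = A × L; t = V / Q = A·L / Q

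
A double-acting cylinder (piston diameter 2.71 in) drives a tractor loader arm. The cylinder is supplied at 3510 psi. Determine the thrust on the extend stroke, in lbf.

F ≈ 20200 lbf

Cap-side area A_cap = π/4 × (2.71 in)² = 5.768 in^2
F = P × A_cap = 3510 psi × A_cap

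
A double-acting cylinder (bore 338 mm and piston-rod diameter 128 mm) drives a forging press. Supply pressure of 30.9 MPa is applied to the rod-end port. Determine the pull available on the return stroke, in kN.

Rod-side annular area A_ann = π/4 × (338² − 128²) = 76860 mm^2
On retraction the pressure acts on the annular area (bore minus rod).
F = P × A_ann

F ≈ 2370 kN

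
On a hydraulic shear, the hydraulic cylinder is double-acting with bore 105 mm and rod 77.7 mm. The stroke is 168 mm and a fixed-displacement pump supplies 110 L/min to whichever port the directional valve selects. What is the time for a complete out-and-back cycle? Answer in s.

t ≈ 1.15 s

Cap-side area A_cap = π/4 × (105 mm)² = 8659 mm^2
Rod-side annular area A_ann = π/4 × (105² − 77.7²) = 3917 mm^2
t_ext = A_cap·L/Q = 0.7935 s
t_ret = A_ann·L/Q = 0.3590 s
t_cycle = t_ext + t_ret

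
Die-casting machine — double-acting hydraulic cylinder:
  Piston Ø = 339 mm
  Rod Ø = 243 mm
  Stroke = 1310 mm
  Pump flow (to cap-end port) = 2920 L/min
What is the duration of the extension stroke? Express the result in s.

Cap-side area A_cap = π/4 × (339 mm)² = 90260 mm^2
Swept volume V = A × L; t = V / Q = A·L / Q

t ≈ 2.43 s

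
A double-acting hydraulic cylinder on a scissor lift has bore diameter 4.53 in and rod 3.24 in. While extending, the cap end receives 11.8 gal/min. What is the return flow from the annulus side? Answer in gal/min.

Cap-side area A_cap = π/4 × (4.53 in)² = 16.12 in^2
Rod-side annular area A_ann = π/4 × (4.53² − 3.24²) = 7.872 in^2
Piston speed v = Q_in/A_cap; rod-end outflow Q_out = v × A_ann = Q_in × A_ann/A_cap.

Q_out ≈ 5.76 gal/min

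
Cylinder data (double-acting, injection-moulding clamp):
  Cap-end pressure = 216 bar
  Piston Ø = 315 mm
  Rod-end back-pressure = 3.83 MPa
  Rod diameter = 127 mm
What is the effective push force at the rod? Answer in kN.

F ≈ 1430 kN

Cap-side area A_cap = π/4 × (315 mm)² = 77930 mm^2
Rod-side annular area A_ann = π/4 × (315² − 127²) = 65260 mm^2
Net thrust = P_cap·A_cap − P_rod·A_ann = 1683 kN − 250.0 kN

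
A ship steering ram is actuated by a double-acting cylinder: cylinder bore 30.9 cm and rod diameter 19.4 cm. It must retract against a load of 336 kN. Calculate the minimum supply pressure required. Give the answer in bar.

P ≈ 74.0 bar

Rod-side annular area A_ann = π/4 × (30.9² − 19.4²) = 454.3 cm^2
Retraction: pressure acts on the annular area.
P = F / A = 336 kN / A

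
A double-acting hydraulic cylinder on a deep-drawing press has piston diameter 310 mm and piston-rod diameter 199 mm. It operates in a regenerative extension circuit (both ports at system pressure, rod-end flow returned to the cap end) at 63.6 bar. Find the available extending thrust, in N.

With equal pressure on both faces, forces on the annular region cancel; the net push is pressure × rod cross-section.
Rod cross-section A_rod = π/4 × (199 mm)² = 31100 mm^2
F = P × A_rod

F ≈ 1.98e5 N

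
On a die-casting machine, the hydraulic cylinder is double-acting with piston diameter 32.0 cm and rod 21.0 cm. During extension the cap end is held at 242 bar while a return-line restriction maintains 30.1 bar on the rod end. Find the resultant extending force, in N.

F ≈ 1.81e6 N

Cap-side area A_cap = π/4 × (32.0 cm)² = 804.2 cm^2
Rod-side annular area A_ann = π/4 × (32.0² − 21.0²) = 457.9 cm^2
Net thrust = P_cap·A_cap − P_rod·A_ann = 1.946e6 N − 1.378e5 N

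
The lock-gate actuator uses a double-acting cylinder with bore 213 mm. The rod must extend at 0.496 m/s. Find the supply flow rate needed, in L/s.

Q ≈ 17.7 L/s

Cap-side area A_cap = π/4 × (213 mm)² = 35630 mm^2
Q = A × v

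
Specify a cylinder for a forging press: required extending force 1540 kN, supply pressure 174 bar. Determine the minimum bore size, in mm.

Extension force acts on the full piston face: F = P × (π/4)D².
D = √(4F / (πP)) = √(4 × 1540 kN / (π × 174 bar))

D ≈ 336 mm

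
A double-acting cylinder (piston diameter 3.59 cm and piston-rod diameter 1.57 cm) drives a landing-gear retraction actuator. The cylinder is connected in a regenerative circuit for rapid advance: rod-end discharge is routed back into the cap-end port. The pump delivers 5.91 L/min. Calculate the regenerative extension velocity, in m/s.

v ≈ 0.509 m/s

In regeneration the rod-end outflow joins the pump flow into the cap end, so the net volume the pump must supply per unit advance equals the rod cross-section area.
Rod cross-section A_rod = π/4 × (1.57 cm)² = 1.936 cm^2
v = Q_pump / A_rod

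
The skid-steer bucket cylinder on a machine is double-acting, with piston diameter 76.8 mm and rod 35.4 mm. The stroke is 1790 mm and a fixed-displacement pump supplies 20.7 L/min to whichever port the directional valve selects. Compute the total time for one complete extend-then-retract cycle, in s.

Cap-side area A_cap = π/4 × (76.8 mm)² = 4632 mm^2
Rod-side annular area A_ann = π/4 × (76.8² − 35.4²) = 3648 mm^2
t_ext = A_cap·L/Q = 24.04 s
t_ret = A_ann·L/Q = 18.93 s
t_cycle = t_ext + t_ret

t ≈ 43.0 s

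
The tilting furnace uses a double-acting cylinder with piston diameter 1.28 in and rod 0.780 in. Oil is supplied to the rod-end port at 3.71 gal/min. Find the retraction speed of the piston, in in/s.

Rod-side annular area A_ann = π/4 × (1.28² − 0.780²) = 0.8090 in^2
Flow into the rod-end port fills the annular volume.
v = Q / A

v ≈ 17.7 in/s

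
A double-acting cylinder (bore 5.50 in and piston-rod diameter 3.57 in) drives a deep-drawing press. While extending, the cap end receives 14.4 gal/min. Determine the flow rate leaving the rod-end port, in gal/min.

Cap-side area A_cap = π/4 × (5.50 in)² = 23.76 in^2
Rod-side annular area A_ann = π/4 × (5.50² − 3.57²) = 13.75 in^2
Piston speed v = Q_in/A_cap; rod-end outflow Q_out = v × A_ann = Q_in × A_ann/A_cap.

Q_out ≈ 8.33 gal/min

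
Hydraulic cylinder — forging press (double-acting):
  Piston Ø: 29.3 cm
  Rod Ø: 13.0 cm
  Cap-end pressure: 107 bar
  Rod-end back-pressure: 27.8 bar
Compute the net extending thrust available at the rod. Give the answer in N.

F ≈ 5.71e5 N

Cap-side area A_cap = π/4 × (29.3 cm)² = 674.3 cm^2
Rod-side annular area A_ann = π/4 × (29.3² − 13.0²) = 541.5 cm^2
Net thrust = P_cap·A_cap − P_rod·A_ann = 7.215e5 N − 1.505e5 N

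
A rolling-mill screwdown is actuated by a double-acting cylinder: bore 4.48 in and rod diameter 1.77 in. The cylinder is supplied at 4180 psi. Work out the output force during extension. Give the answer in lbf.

Cap-side area A_cap = π/4 × (4.48 in)² = 15.76 in^2
F = P × A_cap = 4180 psi × A_cap

F ≈ 65900 lbf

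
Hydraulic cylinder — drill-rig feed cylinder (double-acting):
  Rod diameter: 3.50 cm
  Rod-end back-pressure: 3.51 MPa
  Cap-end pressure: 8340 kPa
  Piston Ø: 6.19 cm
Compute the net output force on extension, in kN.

F ≈ 17.9 kN

Cap-side area A_cap = π/4 × (6.19 cm)² = 30.09 cm^2
Rod-side annular area A_ann = π/4 × (6.19² − 3.50²) = 20.47 cm^2
Net thrust = P_cap·A_cap − P_rod·A_ann = 25.10 kN − 7.186 kN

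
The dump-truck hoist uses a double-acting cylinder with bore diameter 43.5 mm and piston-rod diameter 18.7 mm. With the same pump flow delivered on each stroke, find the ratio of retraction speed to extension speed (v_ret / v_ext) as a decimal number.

Cap-side area A_cap = π/4 × (43.5 mm)² = 1486 mm^2
Rod-side annular area A_ann = π/4 × (43.5² − 18.7²) = 1212 mm^2
For equal Q, v ∝ 1/A, so v_ret/v_ext = A_cap/A_ann.

v_ret/v_ext ≈ 1.23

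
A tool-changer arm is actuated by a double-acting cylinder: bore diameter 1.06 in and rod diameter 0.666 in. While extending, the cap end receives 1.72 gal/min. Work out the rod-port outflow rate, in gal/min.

Q_out ≈ 1.04 gal/min

Cap-side area A_cap = π/4 × (1.06 in)² = 0.8825 in^2
Rod-side annular area A_ann = π/4 × (1.06² − 0.666²) = 0.5341 in^2
Piston speed v = Q_in/A_cap; rod-end outflow Q_out = v × A_ann = Q_in × A_ann/A_cap.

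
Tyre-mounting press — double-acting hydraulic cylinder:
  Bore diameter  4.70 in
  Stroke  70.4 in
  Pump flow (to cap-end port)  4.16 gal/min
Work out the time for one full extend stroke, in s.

Cap-side area A_cap = π/4 × (4.70 in)² = 17.35 in^2
Swept volume V = A × L; t = V / Q = A·L / Q

t ≈ 76.3 s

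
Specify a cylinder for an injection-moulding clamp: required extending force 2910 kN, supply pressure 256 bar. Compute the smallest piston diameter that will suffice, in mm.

D ≈ 380 mm

Extension force acts on the full piston face: F = P × (π/4)D².
D = √(4F / (πP)) = √(4 × 2910 kN / (π × 256 bar))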